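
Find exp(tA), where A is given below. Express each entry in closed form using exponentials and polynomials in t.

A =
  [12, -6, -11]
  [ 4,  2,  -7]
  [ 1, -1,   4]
e^{tA} =
  [t^2*exp(6*t)/2 + 6*t*exp(6*t) + exp(6*t), -t^2*exp(6*t)/2 - 6*t*exp(6*t), -t^2*exp(6*t) - 11*t*exp(6*t)]
  [t^2*exp(6*t)/2 + 4*t*exp(6*t), -t^2*exp(6*t)/2 - 4*t*exp(6*t) + exp(6*t), -t^2*exp(6*t) - 7*t*exp(6*t)]
  [t*exp(6*t), -t*exp(6*t), -2*t*exp(6*t) + exp(6*t)]

Strategy: write A = P · J · P⁻¹ where J is a Jordan canonical form, so e^{tA} = P · e^{tJ} · P⁻¹, and e^{tJ} can be computed block-by-block.

A has Jordan form
J =
  [6, 1, 0]
  [0, 6, 1]
  [0, 0, 6]
(up to reordering of blocks).

Per-block formulas:
  For a 3×3 Jordan block J_3(6): exp(t · J_3(6)) = e^(6t)·(I + t·N + (t^2/2)·N^2), where N is the 3×3 nilpotent shift.

After assembling e^{tJ} and conjugating by P, we get:

e^{tA} =
  [t^2*exp(6*t)/2 + 6*t*exp(6*t) + exp(6*t), -t^2*exp(6*t)/2 - 6*t*exp(6*t), -t^2*exp(6*t) - 11*t*exp(6*t)]
  [t^2*exp(6*t)/2 + 4*t*exp(6*t), -t^2*exp(6*t)/2 - 4*t*exp(6*t) + exp(6*t), -t^2*exp(6*t) - 7*t*exp(6*t)]
  [t*exp(6*t), -t*exp(6*t), -2*t*exp(6*t) + exp(6*t)]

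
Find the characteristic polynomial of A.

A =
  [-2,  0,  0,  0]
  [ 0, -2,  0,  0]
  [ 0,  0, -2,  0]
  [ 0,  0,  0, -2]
x^4 + 8*x^3 + 24*x^2 + 32*x + 16

Expanding det(x·I − A) (e.g. by cofactor expansion or by noting that A is similar to its Jordan form J, which has the same characteristic polynomial as A) gives
  χ_A(x) = x^4 + 8*x^3 + 24*x^2 + 32*x + 16
which factors as (x + 2)^4. The eigenvalues (with algebraic multiplicities) are λ = -2 with multiplicity 4.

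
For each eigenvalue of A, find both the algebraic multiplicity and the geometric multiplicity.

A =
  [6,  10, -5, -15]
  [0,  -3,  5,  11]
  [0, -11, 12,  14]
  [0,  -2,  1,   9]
λ = 6: alg = 4, geom = 2

Step 1 — factor the characteristic polynomial to read off the algebraic multiplicities:
  χ_A(x) = (x - 6)^4

Step 2 — compute geometric multiplicities via the rank-nullity identity g(λ) = n − rank(A − λI):
  rank(A − (6)·I) = 2, so dim ker(A − (6)·I) = n − 2 = 2

Summary:
  λ = 6: algebraic multiplicity = 4, geometric multiplicity = 2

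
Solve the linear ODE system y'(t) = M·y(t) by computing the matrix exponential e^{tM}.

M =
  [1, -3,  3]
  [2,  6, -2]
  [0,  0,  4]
e^{tM} =
  [-2*exp(4*t) + 3*exp(3*t), -3*exp(4*t) + 3*exp(3*t), 3*exp(4*t) - 3*exp(3*t)]
  [2*exp(4*t) - 2*exp(3*t), 3*exp(4*t) - 2*exp(3*t), -2*exp(4*t) + 2*exp(3*t)]
  [0, 0, exp(4*t)]

Strategy: write M = P · J · P⁻¹ where J is a Jordan canonical form, so e^{tM} = P · e^{tJ} · P⁻¹, and e^{tJ} can be computed block-by-block.

M has Jordan form
J =
  [3, 0, 0]
  [0, 4, 0]
  [0, 0, 4]
(up to reordering of blocks).

Per-block formulas:
  For a 1×1 block at λ = 4: exp(t · [4]) = [e^(4t)].
  For a 1×1 block at λ = 3: exp(t · [3]) = [e^(3t)].

After assembling e^{tJ} and conjugating by P, we get:

e^{tM} =
  [-2*exp(4*t) + 3*exp(3*t), -3*exp(4*t) + 3*exp(3*t), 3*exp(4*t) - 3*exp(3*t)]
  [2*exp(4*t) - 2*exp(3*t), 3*exp(4*t) - 2*exp(3*t), -2*exp(4*t) + 2*exp(3*t)]
  [0, 0, exp(4*t)]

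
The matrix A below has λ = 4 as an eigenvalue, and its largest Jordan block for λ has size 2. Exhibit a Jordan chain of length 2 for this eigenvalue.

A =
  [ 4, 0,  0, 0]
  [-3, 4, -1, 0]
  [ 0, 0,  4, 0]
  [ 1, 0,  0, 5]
A Jordan chain for λ = 4 of length 2:
v_1 = (0, -1, 0, 0)ᵀ
v_2 = (0, 0, 1, 0)ᵀ

Let N = A − (4)·I. We want v_2 with N^2 v_2 = 0 but N^1 v_2 ≠ 0; then v_{j-1} := N · v_j for j = 2, …, 2.

Pick v_2 = (0, 0, 1, 0)ᵀ.
Then v_1 = N · v_2 = (0, -1, 0, 0)ᵀ.

Sanity check: (A − (4)·I) v_1 = (0, 0, 0, 0)ᵀ = 0. ✓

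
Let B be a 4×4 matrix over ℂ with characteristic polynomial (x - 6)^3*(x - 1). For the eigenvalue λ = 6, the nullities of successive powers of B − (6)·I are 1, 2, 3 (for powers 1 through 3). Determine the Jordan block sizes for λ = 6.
Block sizes for λ = 6: [3]

From the dimensions of kernels of powers, the number of Jordan blocks of size at least j is d_j − d_{j−1} where d_j = dim ker(N^j) (with d_0 = 0). Computing the differences gives [1, 1, 1].
The number of blocks of size exactly k is (#blocks of size ≥ k) − (#blocks of size ≥ k + 1), so the partition is: 1 block(s) of size 3.
In nonincreasing order the block sizes are [3].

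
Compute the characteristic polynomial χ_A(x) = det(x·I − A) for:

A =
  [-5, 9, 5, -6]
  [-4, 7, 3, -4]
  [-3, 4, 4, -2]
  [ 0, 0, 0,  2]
x^4 - 8*x^3 + 24*x^2 - 32*x + 16

Expanding det(x·I − A) (e.g. by cofactor expansion or by noting that A is similar to its Jordan form J, which has the same characteristic polynomial as A) gives
  χ_A(x) = x^4 - 8*x^3 + 24*x^2 - 32*x + 16
which factors as (x - 2)^4. The eigenvalues (with algebraic multiplicities) are λ = 2 with multiplicity 4.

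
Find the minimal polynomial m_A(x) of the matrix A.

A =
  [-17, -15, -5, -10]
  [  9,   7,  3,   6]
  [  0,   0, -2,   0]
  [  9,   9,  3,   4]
x^2 + 4*x + 4

The characteristic polynomial is χ_A(x) = (x + 2)^4, so the eigenvalues are known. The minimal polynomial is
  m_A(x) = Π_λ (x − λ)^{k_λ}
where k_λ is the size of the *largest* Jordan block for λ (equivalently, the smallest k with (A − λI)^k v = 0 for every generalised eigenvector v of λ).

  λ = -2: largest Jordan block has size 2, contributing (x + 2)^2

So m_A(x) = (x + 2)^2 = x^2 + 4*x + 4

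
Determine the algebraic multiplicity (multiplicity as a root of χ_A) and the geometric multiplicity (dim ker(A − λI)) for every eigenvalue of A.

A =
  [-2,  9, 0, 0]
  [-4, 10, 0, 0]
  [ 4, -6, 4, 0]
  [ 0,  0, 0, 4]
λ = 4: alg = 4, geom = 3

Step 1 — factor the characteristic polynomial to read off the algebraic multiplicities:
  χ_A(x) = (x - 4)^4

Step 2 — compute geometric multiplicities via the rank-nullity identity g(λ) = n − rank(A − λI):
  rank(A − (4)·I) = 1, so dim ker(A − (4)·I) = n − 1 = 3

Summary:
  λ = 4: algebraic multiplicity = 4, geometric multiplicity = 3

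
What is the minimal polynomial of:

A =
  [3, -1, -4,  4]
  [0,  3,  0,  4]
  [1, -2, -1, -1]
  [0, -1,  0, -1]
x^2 - 2*x + 1

The characteristic polynomial is χ_A(x) = (x - 1)^4, so the eigenvalues are known. The minimal polynomial is
  m_A(x) = Π_λ (x − λ)^{k_λ}
where k_λ is the size of the *largest* Jordan block for λ (equivalently, the smallest k with (A − λI)^k v = 0 for every generalised eigenvector v of λ).

  λ = 1: largest Jordan block has size 2, contributing (x − 1)^2

So m_A(x) = (x - 1)^2 = x^2 - 2*x + 1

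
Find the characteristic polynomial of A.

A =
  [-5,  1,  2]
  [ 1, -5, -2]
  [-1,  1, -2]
x^3 + 12*x^2 + 48*x + 64

Expanding det(x·I − A) (e.g. by cofactor expansion or by noting that A is similar to its Jordan form J, which has the same characteristic polynomial as A) gives
  χ_A(x) = x^3 + 12*x^2 + 48*x + 64
which factors as (x + 4)^3. The eigenvalues (with algebraic multiplicities) are λ = -4 with multiplicity 3.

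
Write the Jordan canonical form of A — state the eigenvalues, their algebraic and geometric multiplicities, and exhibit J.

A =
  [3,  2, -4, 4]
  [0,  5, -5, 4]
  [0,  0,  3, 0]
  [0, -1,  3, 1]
J_3(3) ⊕ J_1(3)

The characteristic polynomial is
  det(x·I − A) = x^4 - 12*x^3 + 54*x^2 - 108*x + 81 = (x - 3)^4

Eigenvalues and multiplicities (the geometric multiplicity of λ is n − rank(A − λI), which equals the number of Jordan blocks for λ):
  λ = 3: algebraic multiplicity = 4, geometric multiplicity = 2

Determining the block sizes for each eigenvalue:
  λ = 3: with am = 4 and gm = 2, the partition is not yet determined (e.g. several partitions of 4 into 2 parts exist). Let N = A − (3)·I. Computing rank(N^1) = 2, rank(N^2) = 1, rank(N^3) = 0; the number of blocks of size ≥ j is rank(N^{j−1}) − rank(N^j), giving [2, 1, 1]. So we have 1 block(s) of size 3, 1 block(s) of size 1 → block sizes [3, 1]

Assembling the blocks gives a Jordan form
J =
  [3, 1, 0, 0]
  [0, 3, 1, 0]
  [0, 0, 3, 0]
  [0, 0, 0, 3]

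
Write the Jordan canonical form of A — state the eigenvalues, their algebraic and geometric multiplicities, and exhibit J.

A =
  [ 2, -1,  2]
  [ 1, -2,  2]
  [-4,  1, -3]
J_3(-1)

The characteristic polynomial is
  det(x·I − A) = x^3 + 3*x^2 + 3*x + 1 = (x + 1)^3

Eigenvalues and multiplicities (the geometric multiplicity of λ is n − rank(A − λI), which equals the number of Jordan blocks for λ):
  λ = -1: algebraic multiplicity = 3, geometric multiplicity = 1

Determining the block sizes for each eigenvalue:
  λ = -1: one block (gm = 1), so the single block has size am = 3 → block sizes [3]

Assembling the blocks gives a Jordan form
J =
  [-1,  1,  0]
  [ 0, -1,  1]
  [ 0,  0, -1]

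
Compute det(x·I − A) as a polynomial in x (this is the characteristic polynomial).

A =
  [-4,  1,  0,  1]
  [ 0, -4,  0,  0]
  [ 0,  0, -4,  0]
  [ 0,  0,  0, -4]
x^4 + 16*x^3 + 96*x^2 + 256*x + 256

Expanding det(x·I − A) (e.g. by cofactor expansion or by noting that A is similar to its Jordan form J, which has the same characteristic polynomial as A) gives
  χ_A(x) = x^4 + 16*x^3 + 96*x^2 + 256*x + 256
which factors as (x + 4)^4. The eigenvalues (with algebraic multiplicities) are λ = -4 with multiplicity 4.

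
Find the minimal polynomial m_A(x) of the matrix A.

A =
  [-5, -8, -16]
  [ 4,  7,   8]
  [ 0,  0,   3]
x^2 - 2*x - 3

The characteristic polynomial is χ_A(x) = (x - 3)^2*(x + 1), so the eigenvalues are known. The minimal polynomial is
  m_A(x) = Π_λ (x − λ)^{k_λ}
where k_λ is the size of the *largest* Jordan block for λ (equivalently, the smallest k with (A − λI)^k v = 0 for every generalised eigenvector v of λ).

  λ = -1: largest Jordan block has size 1, contributing (x + 1)
  λ = 3: largest Jordan block has size 1, contributing (x − 3)

So m_A(x) = (x - 3)*(x + 1) = x^2 - 2*x - 3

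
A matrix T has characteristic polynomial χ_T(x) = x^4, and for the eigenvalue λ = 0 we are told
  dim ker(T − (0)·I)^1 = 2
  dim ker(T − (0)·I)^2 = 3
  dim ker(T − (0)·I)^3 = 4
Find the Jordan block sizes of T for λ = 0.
Block sizes for λ = 0: [3, 1]

From the dimensions of kernels of powers, the number of Jordan blocks of size at least j is d_j − d_{j−1} where d_j = dim ker(N^j) (with d_0 = 0). Computing the differences gives [2, 1, 1].
The number of blocks of size exactly k is (#blocks of size ≥ k) − (#blocks of size ≥ k + 1), so the partition is: 1 block(s) of size 1, 1 block(s) of size 3.
In nonincreasing order the block sizes are [3, 1].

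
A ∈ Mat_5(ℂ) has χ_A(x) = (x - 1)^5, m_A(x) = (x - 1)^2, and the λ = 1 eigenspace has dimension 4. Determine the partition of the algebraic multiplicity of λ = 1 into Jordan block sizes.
Block sizes for λ = 1: [2, 1, 1, 1]

Step 1 — from the characteristic polynomial, algebraic multiplicity of λ = 1 is 5. From dim ker(A − (1)·I) = 4, there are exactly 4 Jordan blocks for λ = 1.
Step 2 — from the minimal polynomial, the factor (x − 1)^2 tells us the largest block for λ = 1 has size 2.
Step 3 — with total size 5, 4 blocks, and largest block 2, the block sizes (in nonincreasing order) are [2, 1, 1, 1].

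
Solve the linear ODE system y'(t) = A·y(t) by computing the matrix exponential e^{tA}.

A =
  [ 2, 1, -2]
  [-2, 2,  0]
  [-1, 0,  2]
e^{tA} =
  [exp(2*t), t*exp(2*t), -2*t*exp(2*t)]
  [-2*t*exp(2*t), -t^2*exp(2*t) + exp(2*t), 2*t^2*exp(2*t)]
  [-t*exp(2*t), -t^2*exp(2*t)/2, t^2*exp(2*t) + exp(2*t)]

Strategy: write A = P · J · P⁻¹ where J is a Jordan canonical form, so e^{tA} = P · e^{tJ} · P⁻¹, and e^{tJ} can be computed block-by-block.

A has Jordan form
J =
  [2, 1, 0]
  [0, 2, 1]
  [0, 0, 2]
(up to reordering of blocks).

Per-block formulas:
  For a 3×3 Jordan block J_3(2): exp(t · J_3(2)) = e^(2t)·(I + t·N + (t^2/2)·N^2), where N is the 3×3 nilpotent shift.

After assembling e^{tJ} and conjugating by P, we get:

e^{tA} =
  [exp(2*t), t*exp(2*t), -2*t*exp(2*t)]
  [-2*t*exp(2*t), -t^2*exp(2*t) + exp(2*t), 2*t^2*exp(2*t)]
  [-t*exp(2*t), -t^2*exp(2*t)/2, t^2*exp(2*t) + exp(2*t)]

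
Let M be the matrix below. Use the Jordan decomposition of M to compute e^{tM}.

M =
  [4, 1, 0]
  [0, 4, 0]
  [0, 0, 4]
e^{tM} =
  [exp(4*t), t*exp(4*t), 0]
  [0, exp(4*t), 0]
  [0, 0, exp(4*t)]

Strategy: write M = P · J · P⁻¹ where J is a Jordan canonical form, so e^{tM} = P · e^{tJ} · P⁻¹, and e^{tJ} can be computed block-by-block.

M has Jordan form
J =
  [4, 1, 0]
  [0, 4, 0]
  [0, 0, 4]
(up to reordering of blocks).

Per-block formulas:
  For a 1×1 block at λ = 4: exp(t · [4]) = [e^(4t)].
  For a 2×2 Jordan block J_2(4): exp(t · J_2(4)) = e^(4t)·(I + t·N), where N is the 2×2 nilpotent shift.

After assembling e^{tJ} and conjugating by P, we get:

e^{tM} =
  [exp(4*t), t*exp(4*t), 0]
  [0, exp(4*t), 0]
  [0, 0, exp(4*t)]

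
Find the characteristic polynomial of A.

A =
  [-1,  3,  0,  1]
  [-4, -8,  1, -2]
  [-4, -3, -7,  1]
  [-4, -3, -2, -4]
x^4 + 20*x^3 + 150*x^2 + 500*x + 625

Expanding det(x·I − A) (e.g. by cofactor expansion or by noting that A is similar to its Jordan form J, which has the same characteristic polynomial as A) gives
  χ_A(x) = x^4 + 20*x^3 + 150*x^2 + 500*x + 625
which factors as (x + 5)^4. The eigenvalues (with algebraic multiplicities) are λ = -5 with multiplicity 4.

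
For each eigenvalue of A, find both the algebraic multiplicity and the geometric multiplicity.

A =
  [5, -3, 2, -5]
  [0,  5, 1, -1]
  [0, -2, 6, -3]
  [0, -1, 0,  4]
λ = 5: alg = 4, geom = 2

Step 1 — factor the characteristic polynomial to read off the algebraic multiplicities:
  χ_A(x) = (x - 5)^4

Step 2 — compute geometric multiplicities via the rank-nullity identity g(λ) = n − rank(A − λI):
  rank(A − (5)·I) = 2, so dim ker(A − (5)·I) = n − 2 = 2

Summary:
  λ = 5: algebraic multiplicity = 4, geometric multiplicity = 2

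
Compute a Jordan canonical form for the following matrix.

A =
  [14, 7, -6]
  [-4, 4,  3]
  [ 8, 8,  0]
J_3(6)

The characteristic polynomial is
  det(x·I − A) = x^3 - 18*x^2 + 108*x - 216 = (x - 6)^3

Eigenvalues and multiplicities (the geometric multiplicity of λ is n − rank(A − λI), which equals the number of Jordan blocks for λ):
  λ = 6: algebraic multiplicity = 3, geometric multiplicity = 1

Determining the block sizes for each eigenvalue:
  λ = 6: one block (gm = 1), so the single block has size am = 3 → block sizes [3]

Assembling the blocks gives a Jordan form
J =
  [6, 1, 0]
  [0, 6, 1]
  [0, 0, 6]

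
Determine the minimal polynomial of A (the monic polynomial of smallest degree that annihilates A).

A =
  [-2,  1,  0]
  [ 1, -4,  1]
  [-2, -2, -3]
x^3 + 9*x^2 + 27*x + 27

The characteristic polynomial is χ_A(x) = (x + 3)^3, so the eigenvalues are known. The minimal polynomial is
  m_A(x) = Π_λ (x − λ)^{k_λ}
where k_λ is the size of the *largest* Jordan block for λ (equivalently, the smallest k with (A − λI)^k v = 0 for every generalised eigenvector v of λ).

  λ = -3: largest Jordan block has size 3, contributing (x + 3)^3

So m_A(x) = (x + 3)^3 = x^3 + 9*x^2 + 27*x + 27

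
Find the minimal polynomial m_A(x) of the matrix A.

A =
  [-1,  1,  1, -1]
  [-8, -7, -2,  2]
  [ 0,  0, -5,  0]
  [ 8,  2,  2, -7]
x^2 + 10*x + 25

The characteristic polynomial is χ_A(x) = (x + 5)^4, so the eigenvalues are known. The minimal polynomial is
  m_A(x) = Π_λ (x − λ)^{k_λ}
where k_λ is the size of the *largest* Jordan block for λ (equivalently, the smallest k with (A − λI)^k v = 0 for every generalised eigenvector v of λ).

  λ = -5: largest Jordan block has size 2, contributing (x + 5)^2

So m_A(x) = (x + 5)^2 = x^2 + 10*x + 25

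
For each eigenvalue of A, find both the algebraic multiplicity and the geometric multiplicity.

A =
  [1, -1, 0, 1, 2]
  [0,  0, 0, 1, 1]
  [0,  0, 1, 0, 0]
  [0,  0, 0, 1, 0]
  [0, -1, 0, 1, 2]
λ = 1: alg = 5, geom = 3

Step 1 — factor the characteristic polynomial to read off the algebraic multiplicities:
  χ_A(x) = (x - 1)^5

Step 2 — compute geometric multiplicities via the rank-nullity identity g(λ) = n − rank(A − λI):
  rank(A − (1)·I) = 2, so dim ker(A − (1)·I) = n − 2 = 3

Summary:
  λ = 1: algebraic multiplicity = 5, geometric multiplicity = 3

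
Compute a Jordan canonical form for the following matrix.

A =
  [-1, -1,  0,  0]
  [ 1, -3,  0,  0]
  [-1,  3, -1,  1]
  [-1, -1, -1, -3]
J_2(-2) ⊕ J_2(-2)

The characteristic polynomial is
  det(x·I − A) = x^4 + 8*x^3 + 24*x^2 + 32*x + 16 = (x + 2)^4

Eigenvalues and multiplicities (the geometric multiplicity of λ is n − rank(A − λI), which equals the number of Jordan blocks for λ):
  λ = -2: algebraic multiplicity = 4, geometric multiplicity = 2

Determining the block sizes for each eigenvalue:
  λ = -2: with am = 4 and gm = 2, the partition is not yet determined (e.g. several partitions of 4 into 2 parts exist). Let N = A − (-2)·I. Computing rank(N^1) = 2, rank(N^2) = 0; the number of blocks of size ≥ j is rank(N^{j−1}) − rank(N^j), giving [2, 2]. So we have 2 block(s) of size 2 → block sizes [2, 2]

Assembling the blocks gives a Jordan form
J =
  [-2,  1,  0,  0]
  [ 0, -2,  0,  0]
  [ 0,  0, -2,  1]
  [ 0,  0,  0, -2]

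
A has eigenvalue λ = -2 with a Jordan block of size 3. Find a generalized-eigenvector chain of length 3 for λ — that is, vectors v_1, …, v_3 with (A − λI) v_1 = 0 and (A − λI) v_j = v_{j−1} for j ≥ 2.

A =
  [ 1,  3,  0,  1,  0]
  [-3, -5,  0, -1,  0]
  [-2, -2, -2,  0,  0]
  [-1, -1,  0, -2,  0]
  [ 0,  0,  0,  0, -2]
A Jordan chain for λ = -2 of length 3:
v_1 = (-1, 1, 0, 0, 0)ᵀ
v_2 = (3, -3, -2, -1, 0)ᵀ
v_3 = (1, 0, 0, 0, 0)ᵀ

Let N = A − (-2)·I. We want v_3 with N^3 v_3 = 0 but N^2 v_3 ≠ 0; then v_{j-1} := N · v_j for j = 3, …, 2.

Pick v_3 = (1, 0, 0, 0, 0)ᵀ.
Then v_2 = N · v_3 = (3, -3, -2, -1, 0)ᵀ.
Then v_1 = N · v_2 = (-1, 1, 0, 0, 0)ᵀ.

Sanity check: (A − (-2)·I) v_1 = (0, 0, 0, 0, 0)ᵀ = 0. ✓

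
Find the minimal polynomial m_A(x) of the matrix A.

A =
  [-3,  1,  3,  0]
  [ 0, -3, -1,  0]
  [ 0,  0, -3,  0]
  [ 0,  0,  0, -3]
x^3 + 9*x^2 + 27*x + 27

The characteristic polynomial is χ_A(x) = (x + 3)^4, so the eigenvalues are known. The minimal polynomial is
  m_A(x) = Π_λ (x − λ)^{k_λ}
where k_λ is the size of the *largest* Jordan block for λ (equivalently, the smallest k with (A − λI)^k v = 0 for every generalised eigenvector v of λ).

  λ = -3: largest Jordan block has size 3, contributing (x + 3)^3

So m_A(x) = (x + 3)^3 = x^3 + 9*x^2 + 27*x + 27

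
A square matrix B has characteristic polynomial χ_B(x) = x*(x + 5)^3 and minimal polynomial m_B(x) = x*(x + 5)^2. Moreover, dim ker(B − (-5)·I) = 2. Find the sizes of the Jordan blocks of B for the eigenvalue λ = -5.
Block sizes for λ = -5: [2, 1]

Step 1 — from the characteristic polynomial, algebraic multiplicity of λ = -5 is 3. From dim ker(B − (-5)·I) = 2, there are exactly 2 Jordan blocks for λ = -5.
Step 2 — from the minimal polynomial, the factor (x + 5)^2 tells us the largest block for λ = -5 has size 2.
Step 3 — with total size 3, 2 blocks, and largest block 2, the block sizes (in nonincreasing order) are [2, 1].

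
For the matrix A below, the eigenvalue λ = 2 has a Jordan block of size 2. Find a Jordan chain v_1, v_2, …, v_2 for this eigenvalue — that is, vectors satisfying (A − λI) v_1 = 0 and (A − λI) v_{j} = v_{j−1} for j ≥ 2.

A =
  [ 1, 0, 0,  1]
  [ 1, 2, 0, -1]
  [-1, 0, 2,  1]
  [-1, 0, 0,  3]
A Jordan chain for λ = 2 of length 2:
v_1 = (-1, 1, -1, -1)ᵀ
v_2 = (1, 0, 0, 0)ᵀ

Let N = A − (2)·I. We want v_2 with N^2 v_2 = 0 but N^1 v_2 ≠ 0; then v_{j-1} := N · v_j for j = 2, …, 2.

Pick v_2 = (1, 0, 0, 0)ᵀ.
Then v_1 = N · v_2 = (-1, 1, -1, -1)ᵀ.

Sanity check: (A − (2)·I) v_1 = (0, 0, 0, 0)ᵀ = 0. ✓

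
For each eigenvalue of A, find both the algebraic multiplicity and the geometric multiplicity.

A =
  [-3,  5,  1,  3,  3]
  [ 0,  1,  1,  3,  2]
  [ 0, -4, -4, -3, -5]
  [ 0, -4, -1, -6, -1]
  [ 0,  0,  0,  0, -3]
λ = -3: alg = 5, geom = 2

Step 1 — factor the characteristic polynomial to read off the algebraic multiplicities:
  χ_A(x) = (x + 3)^5

Step 2 — compute geometric multiplicities via the rank-nullity identity g(λ) = n − rank(A − λI):
  rank(A − (-3)·I) = 3, so dim ker(A − (-3)·I) = n − 3 = 2

Summary:
  λ = -3: algebraic multiplicity = 5, geometric multiplicity = 2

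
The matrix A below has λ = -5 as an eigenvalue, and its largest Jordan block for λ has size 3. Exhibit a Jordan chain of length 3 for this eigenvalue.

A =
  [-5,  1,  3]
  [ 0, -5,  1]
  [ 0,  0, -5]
A Jordan chain for λ = -5 of length 3:
v_1 = (1, 0, 0)ᵀ
v_2 = (3, 1, 0)ᵀ
v_3 = (0, 0, 1)ᵀ

Let N = A − (-5)·I. We want v_3 with N^3 v_3 = 0 but N^2 v_3 ≠ 0; then v_{j-1} := N · v_j for j = 3, …, 2.

Pick v_3 = (0, 0, 1)ᵀ.
Then v_2 = N · v_3 = (3, 1, 0)ᵀ.
Then v_1 = N · v_2 = (1, 0, 0)ᵀ.

Sanity check: (A − (-5)·I) v_1 = (0, 0, 0)ᵀ = 0. ✓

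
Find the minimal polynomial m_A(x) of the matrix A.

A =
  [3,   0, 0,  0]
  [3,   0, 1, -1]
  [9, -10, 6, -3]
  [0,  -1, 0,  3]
x^3 - 9*x^2 + 27*x - 27

The characteristic polynomial is χ_A(x) = (x - 3)^4, so the eigenvalues are known. The minimal polynomial is
  m_A(x) = Π_λ (x − λ)^{k_λ}
where k_λ is the size of the *largest* Jordan block for λ (equivalently, the smallest k with (A − λI)^k v = 0 for every generalised eigenvector v of λ).

  λ = 3: largest Jordan block has size 3, contributing (x − 3)^3

So m_A(x) = (x - 3)^3 = x^3 - 9*x^2 + 27*x - 27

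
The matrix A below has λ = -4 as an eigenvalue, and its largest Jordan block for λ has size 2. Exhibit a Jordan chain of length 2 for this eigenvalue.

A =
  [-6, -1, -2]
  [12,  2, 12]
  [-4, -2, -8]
A Jordan chain for λ = -4 of length 2:
v_1 = (-2, 12, -4)ᵀ
v_2 = (1, 0, 0)ᵀ

Let N = A − (-4)·I. We want v_2 with N^2 v_2 = 0 but N^1 v_2 ≠ 0; then v_{j-1} := N · v_j for j = 2, …, 2.

Pick v_2 = (1, 0, 0)ᵀ.
Then v_1 = N · v_2 = (-2, 12, -4)ᵀ.

Sanity check: (A − (-4)·I) v_1 = (0, 0, 0)ᵀ = 0. ✓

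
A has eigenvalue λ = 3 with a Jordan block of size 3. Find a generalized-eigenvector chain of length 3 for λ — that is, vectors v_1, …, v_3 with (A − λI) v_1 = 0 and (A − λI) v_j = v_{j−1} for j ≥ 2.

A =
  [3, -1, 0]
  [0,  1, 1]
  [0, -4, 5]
A Jordan chain for λ = 3 of length 3:
v_1 = (2, 0, 0)ᵀ
v_2 = (-1, -2, -4)ᵀ
v_3 = (0, 1, 0)ᵀ

Let N = A − (3)·I. We want v_3 with N^3 v_3 = 0 but N^2 v_3 ≠ 0; then v_{j-1} := N · v_j for j = 3, …, 2.

Pick v_3 = (0, 1, 0)ᵀ.
Then v_2 = N · v_3 = (-1, -2, -4)ᵀ.
Then v_1 = N · v_2 = (2, 0, 0)ᵀ.

Sanity check: (A − (3)·I) v_1 = (0, 0, 0)ᵀ = 0. ✓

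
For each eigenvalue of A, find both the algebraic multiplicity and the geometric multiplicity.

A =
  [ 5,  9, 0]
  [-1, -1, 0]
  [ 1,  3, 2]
λ = 2: alg = 3, geom = 2

Step 1 — factor the characteristic polynomial to read off the algebraic multiplicities:
  χ_A(x) = (x - 2)^3

Step 2 — compute geometric multiplicities via the rank-nullity identity g(λ) = n − rank(A − λI):
  rank(A − (2)·I) = 1, so dim ker(A − (2)·I) = n − 1 = 2

Summary:
  λ = 2: algebraic multiplicity = 3, geometric multiplicity = 2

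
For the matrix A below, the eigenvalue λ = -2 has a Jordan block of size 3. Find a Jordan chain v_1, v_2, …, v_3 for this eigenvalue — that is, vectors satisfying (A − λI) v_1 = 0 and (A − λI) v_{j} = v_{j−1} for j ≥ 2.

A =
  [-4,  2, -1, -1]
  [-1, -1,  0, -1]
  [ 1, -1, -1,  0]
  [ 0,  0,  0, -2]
A Jordan chain for λ = -2 of length 3:
v_1 = (1, 1, 0, 0)ᵀ
v_2 = (-2, -1, 1, 0)ᵀ
v_3 = (1, 0, 0, 0)ᵀ

Let N = A − (-2)·I. We want v_3 with N^3 v_3 = 0 but N^2 v_3 ≠ 0; then v_{j-1} := N · v_j for j = 3, …, 2.

Pick v_3 = (1, 0, 0, 0)ᵀ.
Then v_2 = N · v_3 = (-2, -1, 1, 0)ᵀ.
Then v_1 = N · v_2 = (1, 1, 0, 0)ᵀ.

Sanity check: (A − (-2)·I) v_1 = (0, 0, 0, 0)ᵀ = 0. ✓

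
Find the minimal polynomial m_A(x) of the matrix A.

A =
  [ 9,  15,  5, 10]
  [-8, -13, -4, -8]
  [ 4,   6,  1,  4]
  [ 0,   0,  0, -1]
x^2 + 2*x + 1

The characteristic polynomial is χ_A(x) = (x + 1)^4, so the eigenvalues are known. The minimal polynomial is
  m_A(x) = Π_λ (x − λ)^{k_λ}
where k_λ is the size of the *largest* Jordan block for λ (equivalently, the smallest k with (A − λI)^k v = 0 for every generalised eigenvector v of λ).

  λ = -1: largest Jordan block has size 2, contributing (x + 1)^2

So m_A(x) = (x + 1)^2 = x^2 + 2*x + 1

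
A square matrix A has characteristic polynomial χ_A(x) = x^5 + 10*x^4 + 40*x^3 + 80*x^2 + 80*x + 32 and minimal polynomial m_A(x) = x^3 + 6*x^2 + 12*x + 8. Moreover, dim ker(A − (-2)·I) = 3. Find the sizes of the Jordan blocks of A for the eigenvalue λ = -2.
Block sizes for λ = -2: [3, 1, 1]

Step 1 — from the characteristic polynomial, algebraic multiplicity of λ = -2 is 5. From dim ker(A − (-2)·I) = 3, there are exactly 3 Jordan blocks for λ = -2.
Step 2 — from the minimal polynomial, the factor (x + 2)^3 tells us the largest block for λ = -2 has size 3.
Step 3 — with total size 5, 3 blocks, and largest block 3, the block sizes (in nonincreasing order) are [3, 1, 1].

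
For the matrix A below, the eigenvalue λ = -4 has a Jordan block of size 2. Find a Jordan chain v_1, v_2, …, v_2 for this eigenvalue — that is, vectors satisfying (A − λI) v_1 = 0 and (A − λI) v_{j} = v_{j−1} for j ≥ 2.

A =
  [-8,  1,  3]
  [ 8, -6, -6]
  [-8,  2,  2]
A Jordan chain for λ = -4 of length 2:
v_1 = (-4, 8, -8)ᵀ
v_2 = (1, 0, 0)ᵀ

Let N = A − (-4)·I. We want v_2 with N^2 v_2 = 0 but N^1 v_2 ≠ 0; then v_{j-1} := N · v_j for j = 2, …, 2.

Pick v_2 = (1, 0, 0)ᵀ.
Then v_1 = N · v_2 = (-4, 8, -8)ᵀ.

Sanity check: (A − (-4)·I) v_1 = (0, 0, 0)ᵀ = 0. ✓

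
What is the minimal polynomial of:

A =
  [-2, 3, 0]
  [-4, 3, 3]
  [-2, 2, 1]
x^3 - 2*x^2 + x

The characteristic polynomial is χ_A(x) = x*(x - 1)^2, so the eigenvalues are known. The minimal polynomial is
  m_A(x) = Π_λ (x − λ)^{k_λ}
where k_λ is the size of the *largest* Jordan block for λ (equivalently, the smallest k with (A − λI)^k v = 0 for every generalised eigenvector v of λ).

  λ = 0: largest Jordan block has size 1, contributing (x − 0)
  λ = 1: largest Jordan block has size 2, contributing (x − 1)^2

So m_A(x) = x*(x - 1)^2 = x^3 - 2*x^2 + x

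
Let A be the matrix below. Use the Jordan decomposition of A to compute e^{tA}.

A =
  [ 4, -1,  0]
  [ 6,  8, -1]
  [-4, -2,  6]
e^{tA} =
  [-t^2*exp(6*t) - 2*t*exp(6*t) + exp(6*t), -t*exp(6*t), t^2*exp(6*t)/2]
  [2*t^2*exp(6*t) + 6*t*exp(6*t), 2*t*exp(6*t) + exp(6*t), -t^2*exp(6*t) - t*exp(6*t)]
  [-2*t^2*exp(6*t) - 4*t*exp(6*t), -2*t*exp(6*t), t^2*exp(6*t) + exp(6*t)]

Strategy: write A = P · J · P⁻¹ where J is a Jordan canonical form, so e^{tA} = P · e^{tJ} · P⁻¹, and e^{tJ} can be computed block-by-block.

A has Jordan form
J =
  [6, 1, 0]
  [0, 6, 1]
  [0, 0, 6]
(up to reordering of blocks).

Per-block formulas:
  For a 3×3 Jordan block J_3(6): exp(t · J_3(6)) = e^(6t)·(I + t·N + (t^2/2)·N^2), where N is the 3×3 nilpotent shift.

After assembling e^{tJ} and conjugating by P, we get:

e^{tA} =
  [-t^2*exp(6*t) - 2*t*exp(6*t) + exp(6*t), -t*exp(6*t), t^2*exp(6*t)/2]
  [2*t^2*exp(6*t) + 6*t*exp(6*t), 2*t*exp(6*t) + exp(6*t), -t^2*exp(6*t) - t*exp(6*t)]
  [-2*t^2*exp(6*t) - 4*t*exp(6*t), -2*t*exp(6*t), t^2*exp(6*t) + exp(6*t)]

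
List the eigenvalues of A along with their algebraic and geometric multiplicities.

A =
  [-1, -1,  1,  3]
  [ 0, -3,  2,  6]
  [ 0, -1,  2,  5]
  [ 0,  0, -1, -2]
λ = -1: alg = 4, geom = 2

Step 1 — factor the characteristic polynomial to read off the algebraic multiplicities:
  χ_A(x) = (x + 1)^4

Step 2 — compute geometric multiplicities via the rank-nullity identity g(λ) = n − rank(A − λI):
  rank(A − (-1)·I) = 2, so dim ker(A − (-1)·I) = n − 2 = 2

Summary:
  λ = -1: algebraic multiplicity = 4, geometric multiplicity = 2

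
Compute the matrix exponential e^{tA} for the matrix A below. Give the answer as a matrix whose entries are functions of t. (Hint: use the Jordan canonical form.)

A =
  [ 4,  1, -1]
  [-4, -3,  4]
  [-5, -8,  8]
e^{tA} =
  [t^2*exp(3*t) + t*exp(3*t) + exp(3*t), 3*t^2*exp(3*t)/2 + t*exp(3*t), -t^2*exp(3*t) - t*exp(3*t)]
  [-4*t*exp(3*t), -6*t*exp(3*t) + exp(3*t), 4*t*exp(3*t)]
  [t^2*exp(3*t) - 5*t*exp(3*t), 3*t^2*exp(3*t)/2 - 8*t*exp(3*t), -t^2*exp(3*t) + 5*t*exp(3*t) + exp(3*t)]

Strategy: write A = P · J · P⁻¹ where J is a Jordan canonical form, so e^{tA} = P · e^{tJ} · P⁻¹, and e^{tJ} can be computed block-by-block.

A has Jordan form
J =
  [3, 1, 0]
  [0, 3, 1]
  [0, 0, 3]
(up to reordering of blocks).

Per-block formulas:
  For a 3×3 Jordan block J_3(3): exp(t · J_3(3)) = e^(3t)·(I + t·N + (t^2/2)·N^2), where N is the 3×3 nilpotent shift.

After assembling e^{tJ} and conjugating by P, we get:

e^{tA} =
  [t^2*exp(3*t) + t*exp(3*t) + exp(3*t), 3*t^2*exp(3*t)/2 + t*exp(3*t), -t^2*exp(3*t) - t*exp(3*t)]
  [-4*t*exp(3*t), -6*t*exp(3*t) + exp(3*t), 4*t*exp(3*t)]
  [t^2*exp(3*t) - 5*t*exp(3*t), 3*t^2*exp(3*t)/2 - 8*t*exp(3*t), -t^2*exp(3*t) + 5*t*exp(3*t) + exp(3*t)]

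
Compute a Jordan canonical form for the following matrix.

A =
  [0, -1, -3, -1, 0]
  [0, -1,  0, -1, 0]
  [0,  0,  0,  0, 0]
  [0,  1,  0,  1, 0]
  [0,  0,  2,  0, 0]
J_2(0) ⊕ J_2(0) ⊕ J_1(0)

The characteristic polynomial is
  det(x·I − A) = x^5

Eigenvalues and multiplicities (the geometric multiplicity of λ is n − rank(A − λI), which equals the number of Jordan blocks for λ):
  λ = 0: algebraic multiplicity = 5, geometric multiplicity = 3

Determining the block sizes for each eigenvalue:
  λ = 0: with am = 5 and gm = 3, the partition is not yet determined (e.g. several partitions of 5 into 3 parts exist). Let N = A − (0)·I. Computing rank(N^1) = 2, rank(N^2) = 0; the number of blocks of size ≥ j is rank(N^{j−1}) − rank(N^j), giving [3, 2]. So we have 2 block(s) of size 2, 1 block(s) of size 1 → block sizes [2, 2, 1]

Assembling the blocks gives a Jordan form
J =
  [0, 1, 0, 0, 0]
  [0, 0, 0, 0, 0]
  [0, 0, 0, 1, 0]
  [0, 0, 0, 0, 0]
  [0, 0, 0, 0, 0]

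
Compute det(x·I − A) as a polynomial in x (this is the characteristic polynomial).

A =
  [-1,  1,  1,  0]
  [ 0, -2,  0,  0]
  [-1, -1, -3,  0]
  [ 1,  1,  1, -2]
x^4 + 8*x^3 + 24*x^2 + 32*x + 16

Expanding det(x·I − A) (e.g. by cofactor expansion or by noting that A is similar to its Jordan form J, which has the same characteristic polynomial as A) gives
  χ_A(x) = x^4 + 8*x^3 + 24*x^2 + 32*x + 16
which factors as (x + 2)^4. The eigenvalues (with algebraic multiplicities) are λ = -2 with multiplicity 4.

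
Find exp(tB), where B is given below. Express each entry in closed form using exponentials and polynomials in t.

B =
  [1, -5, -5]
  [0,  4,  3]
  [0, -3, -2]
e^{tB} =
  [exp(t), -5*t*exp(t), -5*t*exp(t)]
  [0, 3*t*exp(t) + exp(t), 3*t*exp(t)]
  [0, -3*t*exp(t), -3*t*exp(t) + exp(t)]

Strategy: write B = P · J · P⁻¹ where J is a Jordan canonical form, so e^{tB} = P · e^{tJ} · P⁻¹, and e^{tJ} can be computed block-by-block.

B has Jordan form
J =
  [1, 1, 0]
  [0, 1, 0]
  [0, 0, 1]
(up to reordering of blocks).

Per-block formulas:
  For a 1×1 block at λ = 1: exp(t · [1]) = [e^(1t)].
  For a 2×2 Jordan block J_2(1): exp(t · J_2(1)) = e^(1t)·(I + t·N), where N is the 2×2 nilpotent shift.

After assembling e^{tJ} and conjugating by P, we get:

e^{tB} =
  [exp(t), -5*t*exp(t), -5*t*exp(t)]
  [0, 3*t*exp(t) + exp(t), 3*t*exp(t)]
  [0, -3*t*exp(t), -3*t*exp(t) + exp(t)]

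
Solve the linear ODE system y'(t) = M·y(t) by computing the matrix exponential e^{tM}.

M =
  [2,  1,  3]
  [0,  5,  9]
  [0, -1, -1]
e^{tM} =
  [exp(2*t), t*exp(2*t), 3*t*exp(2*t)]
  [0, 3*t*exp(2*t) + exp(2*t), 9*t*exp(2*t)]
  [0, -t*exp(2*t), -3*t*exp(2*t) + exp(2*t)]

Strategy: write M = P · J · P⁻¹ where J is a Jordan canonical form, so e^{tM} = P · e^{tJ} · P⁻¹, and e^{tJ} can be computed block-by-block.

M has Jordan form
J =
  [2, 1, 0]
  [0, 2, 0]
  [0, 0, 2]
(up to reordering of blocks).

Per-block formulas:
  For a 1×1 block at λ = 2: exp(t · [2]) = [e^(2t)].
  For a 2×2 Jordan block J_2(2): exp(t · J_2(2)) = e^(2t)·(I + t·N), where N is the 2×2 nilpotent shift.

After assembling e^{tJ} and conjugating by P, we get:

e^{tM} =
  [exp(2*t), t*exp(2*t), 3*t*exp(2*t)]
  [0, 3*t*exp(2*t) + exp(2*t), 9*t*exp(2*t)]
  [0, -t*exp(2*t), -3*t*exp(2*t) + exp(2*t)]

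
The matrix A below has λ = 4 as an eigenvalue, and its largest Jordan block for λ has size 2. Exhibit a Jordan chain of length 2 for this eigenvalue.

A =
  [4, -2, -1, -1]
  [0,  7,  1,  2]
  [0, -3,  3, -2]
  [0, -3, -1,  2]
A Jordan chain for λ = 4 of length 2:
v_1 = (-2, 3, -3, -3)ᵀ
v_2 = (0, 1, 0, 0)ᵀ

Let N = A − (4)·I. We want v_2 with N^2 v_2 = 0 but N^1 v_2 ≠ 0; then v_{j-1} := N · v_j for j = 2, …, 2.

Pick v_2 = (0, 1, 0, 0)ᵀ.
Then v_1 = N · v_2 = (-2, 3, -3, -3)ᵀ.

Sanity check: (A − (4)·I) v_1 = (0, 0, 0, 0)ᵀ = 0. ✓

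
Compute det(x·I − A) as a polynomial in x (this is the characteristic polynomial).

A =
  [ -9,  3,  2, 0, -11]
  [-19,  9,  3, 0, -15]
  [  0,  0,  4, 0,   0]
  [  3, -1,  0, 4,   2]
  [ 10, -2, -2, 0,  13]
x^5 - 21*x^4 + 176*x^3 - 736*x^2 + 1536*x - 1280

Expanding det(x·I − A) (e.g. by cofactor expansion or by noting that A is similar to its Jordan form J, which has the same characteristic polynomial as A) gives
  χ_A(x) = x^5 - 21*x^4 + 176*x^3 - 736*x^2 + 1536*x - 1280
which factors as (x - 5)*(x - 4)^4. The eigenvalues (with algebraic multiplicities) are λ = 4 with multiplicity 4, λ = 5 with multiplicity 1.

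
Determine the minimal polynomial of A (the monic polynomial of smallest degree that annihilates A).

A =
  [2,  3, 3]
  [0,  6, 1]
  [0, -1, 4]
x^3 - 12*x^2 + 45*x - 50

The characteristic polynomial is χ_A(x) = (x - 5)^2*(x - 2), so the eigenvalues are known. The minimal polynomial is
  m_A(x) = Π_λ (x − λ)^{k_λ}
where k_λ is the size of the *largest* Jordan block for λ (equivalently, the smallest k with (A − λI)^k v = 0 for every generalised eigenvector v of λ).

  λ = 2: largest Jordan block has size 1, contributing (x − 2)
  λ = 5: largest Jordan block has size 2, contributing (x − 5)^2

So m_A(x) = (x - 5)^2*(x - 2) = x^3 - 12*x^2 + 45*x - 50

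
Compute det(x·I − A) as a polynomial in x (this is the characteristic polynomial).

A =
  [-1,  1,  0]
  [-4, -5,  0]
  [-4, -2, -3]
x^3 + 9*x^2 + 27*x + 27

Expanding det(x·I − A) (e.g. by cofactor expansion or by noting that A is similar to its Jordan form J, which has the same characteristic polynomial as A) gives
  χ_A(x) = x^3 + 9*x^2 + 27*x + 27
which factors as (x + 3)^3. The eigenvalues (with algebraic multiplicities) are λ = -3 with multiplicity 3.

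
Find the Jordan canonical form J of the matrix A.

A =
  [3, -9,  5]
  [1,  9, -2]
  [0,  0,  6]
J_3(6)

The characteristic polynomial is
  det(x·I − A) = x^3 - 18*x^2 + 108*x - 216 = (x - 6)^3

Eigenvalues and multiplicities (the geometric multiplicity of λ is n − rank(A − λI), which equals the number of Jordan blocks for λ):
  λ = 6: algebraic multiplicity = 3, geometric multiplicity = 1

Determining the block sizes for each eigenvalue:
  λ = 6: one block (gm = 1), so the single block has size am = 3 → block sizes [3]

Assembling the blocks gives a Jordan form
J =
  [6, 1, 0]
  [0, 6, 1]
  [0, 0, 6]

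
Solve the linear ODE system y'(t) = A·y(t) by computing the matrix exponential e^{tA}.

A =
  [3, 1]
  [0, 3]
e^{tA} =
  [exp(3*t), t*exp(3*t)]
  [0, exp(3*t)]

Strategy: write A = P · J · P⁻¹ where J is a Jordan canonical form, so e^{tA} = P · e^{tJ} · P⁻¹, and e^{tJ} can be computed block-by-block.

A has Jordan form
J =
  [3, 1]
  [0, 3]
(up to reordering of blocks).

Per-block formulas:
  For a 2×2 Jordan block J_2(3): exp(t · J_2(3)) = e^(3t)·(I + t·N), where N is the 2×2 nilpotent shift.

After assembling e^{tJ} and conjugating by P, we get:

e^{tA} =
  [exp(3*t), t*exp(3*t)]
  [0, exp(3*t)]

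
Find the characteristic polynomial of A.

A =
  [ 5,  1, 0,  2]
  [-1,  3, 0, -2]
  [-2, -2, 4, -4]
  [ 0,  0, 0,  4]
x^4 - 16*x^3 + 96*x^2 - 256*x + 256

Expanding det(x·I − A) (e.g. by cofactor expansion or by noting that A is similar to its Jordan form J, which has the same characteristic polynomial as A) gives
  χ_A(x) = x^4 - 16*x^3 + 96*x^2 - 256*x + 256
which factors as (x - 4)^4. The eigenvalues (with algebraic multiplicities) are λ = 4 with multiplicity 4.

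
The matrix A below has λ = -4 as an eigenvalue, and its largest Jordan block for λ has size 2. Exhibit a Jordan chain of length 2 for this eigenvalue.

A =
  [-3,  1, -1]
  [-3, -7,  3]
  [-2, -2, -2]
A Jordan chain for λ = -4 of length 2:
v_1 = (1, -3, -2)ᵀ
v_2 = (1, 0, 0)ᵀ

Let N = A − (-4)·I. We want v_2 with N^2 v_2 = 0 but N^1 v_2 ≠ 0; then v_{j-1} := N · v_j for j = 2, …, 2.

Pick v_2 = (1, 0, 0)ᵀ.
Then v_1 = N · v_2 = (1, -3, -2)ᵀ.

Sanity check: (A − (-4)·I) v_1 = (0, 0, 0)ᵀ = 0. ✓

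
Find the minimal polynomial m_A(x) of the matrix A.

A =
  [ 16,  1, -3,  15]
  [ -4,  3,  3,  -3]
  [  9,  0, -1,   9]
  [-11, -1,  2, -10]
x^2 - 4*x + 4

The characteristic polynomial is χ_A(x) = (x - 2)^4, so the eigenvalues are known. The minimal polynomial is
  m_A(x) = Π_λ (x − λ)^{k_λ}
where k_λ is the size of the *largest* Jordan block for λ (equivalently, the smallest k with (A − λI)^k v = 0 for every generalised eigenvector v of λ).

  λ = 2: largest Jordan block has size 2, contributing (x − 2)^2

So m_A(x) = (x - 2)^2 = x^2 - 4*x + 4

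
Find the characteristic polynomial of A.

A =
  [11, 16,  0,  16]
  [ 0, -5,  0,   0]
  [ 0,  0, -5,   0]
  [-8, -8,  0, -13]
x^4 + 12*x^3 + 30*x^2 - 100*x - 375

Expanding det(x·I − A) (e.g. by cofactor expansion or by noting that A is similar to its Jordan form J, which has the same characteristic polynomial as A) gives
  χ_A(x) = x^4 + 12*x^3 + 30*x^2 - 100*x - 375
which factors as (x - 3)*(x + 5)^3. The eigenvalues (with algebraic multiplicities) are λ = -5 with multiplicity 3, λ = 3 with multiplicity 1.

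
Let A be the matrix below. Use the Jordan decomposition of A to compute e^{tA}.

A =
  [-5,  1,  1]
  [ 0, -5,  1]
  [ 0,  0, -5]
e^{tA} =
  [exp(-5*t), t*exp(-5*t), t^2*exp(-5*t)/2 + t*exp(-5*t)]
  [0, exp(-5*t), t*exp(-5*t)]
  [0, 0, exp(-5*t)]

Strategy: write A = P · J · P⁻¹ where J is a Jordan canonical form, so e^{tA} = P · e^{tJ} · P⁻¹, and e^{tJ} can be computed block-by-block.

A has Jordan form
J =
  [-5,  1,  0]
  [ 0, -5,  1]
  [ 0,  0, -5]
(up to reordering of blocks).

Per-block formulas:
  For a 3×3 Jordan block J_3(-5): exp(t · J_3(-5)) = e^(-5t)·(I + t·N + (t^2/2)·N^2), where N is the 3×3 nilpotent shift.

After assembling e^{tJ} and conjugating by P, we get:

e^{tA} =
  [exp(-5*t), t*exp(-5*t), t^2*exp(-5*t)/2 + t*exp(-5*t)]
  [0, exp(-5*t), t*exp(-5*t)]
  [0, 0, exp(-5*t)]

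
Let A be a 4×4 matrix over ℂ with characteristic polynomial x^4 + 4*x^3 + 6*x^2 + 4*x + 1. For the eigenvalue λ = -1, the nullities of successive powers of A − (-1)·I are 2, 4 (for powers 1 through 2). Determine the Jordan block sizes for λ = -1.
Block sizes for λ = -1: [2, 2]

From the dimensions of kernels of powers, the number of Jordan blocks of size at least j is d_j − d_{j−1} where d_j = dim ker(N^j) (with d_0 = 0). Computing the differences gives [2, 2].
The number of blocks of size exactly k is (#blocks of size ≥ k) − (#blocks of size ≥ k + 1), so the partition is: 2 block(s) of size 2.
In nonincreasing order the block sizes are [2, 2].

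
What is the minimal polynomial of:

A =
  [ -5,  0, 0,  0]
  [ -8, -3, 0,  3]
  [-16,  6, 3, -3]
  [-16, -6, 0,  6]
x^3 + 2*x^2 - 15*x

The characteristic polynomial is χ_A(x) = x*(x - 3)^2*(x + 5), so the eigenvalues are known. The minimal polynomial is
  m_A(x) = Π_λ (x − λ)^{k_λ}
where k_λ is the size of the *largest* Jordan block for λ (equivalently, the smallest k with (A − λI)^k v = 0 for every generalised eigenvector v of λ).

  λ = -5: largest Jordan block has size 1, contributing (x + 5)
  λ = 0: largest Jordan block has size 1, contributing (x − 0)
  λ = 3: largest Jordan block has size 1, contributing (x − 3)

So m_A(x) = x*(x - 3)*(x + 5) = x^3 + 2*x^2 - 15*x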